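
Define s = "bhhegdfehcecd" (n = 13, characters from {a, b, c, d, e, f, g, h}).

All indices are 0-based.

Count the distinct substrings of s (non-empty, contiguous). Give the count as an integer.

rank | idx | suffix
   0 |   0 | bhhegdfehcecd
   1 |  11 | cd
   2 |   9 | cecd
   3 |  12 | d
   4 |   5 | dfehcecd
   5 |  10 | ecd
   6 |   3 | egdfehcecd
   7 |   7 | ehcecd
   8 |   6 | fehcecd
   9 |   4 | gdfehcecd
  10 |   8 | hcecd
  11 |   2 | hegdfehcecd
  12 |   1 | hhegdfehcecd

SA = [0, 11, 9, 12, 5, 10, 3, 7, 6, 4, 8, 2, 1]
rank  pair      lcp
   1  s[0:],s[11:]  0  ''
   2  s[11:],s[9:]  1  'c'
   3  s[9:],s[12:]  0  ''
   4  s[12:],s[5:]  1  'd'
   5  s[5:],s[10:]  0  ''
   6  s[10:],s[3:]  1  'e'
   7  s[3:],s[7:]  1  'e'
   8  s[7:],s[6:]  0  ''
   9  s[6:],s[4:]  0  ''
  10  s[4:],s[8:]  0  ''
  11  s[8:],s[2:]  1  'h'
  12  s[2:],s[1:]  1  'h'

n(n+1)/2 = 13·14/2 = 91
Σ LCP = 0 + 0 + 1 + 0 + 1 + 0 + 1 + 1 + 0 + 0 + 0 + 1 + 1 = 6
distinct = 91 − 6 = 85

85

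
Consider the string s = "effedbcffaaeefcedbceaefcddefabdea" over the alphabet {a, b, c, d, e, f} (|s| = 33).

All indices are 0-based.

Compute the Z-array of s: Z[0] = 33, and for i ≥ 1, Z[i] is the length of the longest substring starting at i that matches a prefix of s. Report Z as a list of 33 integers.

[33, 0, 0, 1, 0, 0, 0, 0, 0, 0, 0, 1, 2, 0, 0, 1, 0, 0, 0, 1, 0, 2, 0, 0, 0, 0, 2, 0, 0, 0, 0, 1, 0]

Z[0]=33
i=1: i≥r, start 0; Z[1]=0
i=2: i≥r, start 0; Z[2]=0
i=3: i≥r, start 0; Z[3]=1 grow→box=[3,4)
i=4: i≥r, start 0; Z[4]=0
i=5: i≥r, start 0; Z[5]=0
i=6: i≥r, start 0; Z[6]=0
i=7: i≥r, start 0; Z[7]=0
i=8: i≥r, start 0; Z[8]=0
i=9: i≥r, start 0; Z[9]=0
i=10: i≥r, start 0; Z[10]=0
i=11: i≥r, start 0; Z[11]=1 grow→box=[11,12)
i=12: i≥r, start 0; Z[12]=2 grow→box=[12,14)
i=13: min(r-i=1, Z[1]=0)=0; Z[13]=0
i=14: i≥r, start 0; Z[14]=0
i=15: i≥r, start 0; Z[15]=1 grow→box=[15,16)
i=16: i≥r, start 0; Z[16]=0
i=17: i≥r, start 0; Z[17]=0
i=18: i≥r, start 0; Z[18]=0
i=19: i≥r, start 0; Z[19]=1 grow→box=[19,20)
i=20: i≥r, start 0; Z[20]=0
i=21: i≥r, start 0; Z[21]=2 grow→box=[21,23)
i=22: min(r-i=1, Z[1]=0)=0; Z[22]=0
i=23: i≥r, start 0; Z[23]=0
i=24: i≥r, start 0; Z[24]=0
i=25: i≥r, start 0; Z[25]=0
i=26: i≥r, start 0; Z[26]=2 grow→box=[26,28)
i=27: min(r-i=1, Z[1]=0)=0; Z[27]=0
i=28: i≥r, start 0; Z[28]=0
i=29: i≥r, start 0; Z[29]=0
i=30: i≥r, start 0; Z[30]=0
i=31: i≥r, start 0; Z[31]=1 grow→box=[31,32)
i=32: i≥r, start 0; Z[32]=0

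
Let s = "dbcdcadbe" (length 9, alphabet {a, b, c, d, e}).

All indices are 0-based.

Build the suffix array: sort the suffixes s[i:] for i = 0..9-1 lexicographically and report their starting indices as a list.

[5, 1, 7, 4, 2, 0, 6, 3, 8]

rank→(start, suffix):
  0 → (5, 'adbe')
  1 → (1, 'bcdcadbe')
  2 → (7, 'be')
  3 → (4, 'cadbe')
  4 → (2, 'cdcadbe')
  5 → (0, 'dbcdcadbe')
  6 → (6, 'dbe')
  7 → (3, 'dcadbe')
  8 → (8, 'e')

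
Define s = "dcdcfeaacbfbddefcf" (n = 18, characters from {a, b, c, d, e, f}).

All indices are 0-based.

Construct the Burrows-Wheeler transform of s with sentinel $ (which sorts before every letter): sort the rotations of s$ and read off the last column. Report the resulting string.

rank  rotation             last
    0  $dcdcfeaacbfbddefcf  f
    1  aacbfbddefcf$dcdcfe  e
    2  acbfbddefcf$dcdcfea  a
    3  bddefcf$dcdcfeaacbf  f
    4  bfbddefcf$dcdcfeaac  c
    5  cbfbddefcf$dcdcfeaa  a
    6  cdcfeaacbfbddefcf$d  d
    7  cf$dcdcfeaacbfbddef  f
    8  cfeaacbfbddefcf$dcd  d
    9  dcdcfeaacbfbddefcf$  $
   10  dcfeaacbfbddefcf$dc  c
   11  ddefcf$dcdcfeaacbfb  b
   12  defcf$dcdcfeaacbfbd  d
   13  eaacbfbddefcf$dcdcf  f
   14  efcf$dcdcfeaacbfbdd  d
   15  f$dcdcfeaacbfbddefc  c
   16  fbddefcf$dcdcfeaacb  b
   17  fcf$dcdcfeaacbfbdde  e
   18  feaacbfbddefcf$dcdc  c

feafcadfd$cbdfdcbec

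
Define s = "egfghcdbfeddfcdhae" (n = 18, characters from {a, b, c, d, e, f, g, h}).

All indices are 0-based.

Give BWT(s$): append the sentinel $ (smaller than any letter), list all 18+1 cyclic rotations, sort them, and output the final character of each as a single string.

rank  rotation             last
    0  $egfghcdbfeddfcdhae  e
    1  ae$egfghcdbfeddfcdh  h
    2  bfeddfcdhae$egfghcd  d
    3  cdbfeddfcdhae$egfgh  h
    4  cdhae$egfghcdbfeddf  f
    5  dbfeddfcdhae$egfghc  c
    6  ddfcdhae$egfghcdbfe  e
    7  dfcdhae$egfghcdbfed  d
    8  dhae$egfghcdbfeddfc  c
    9  e$egfghcdbfeddfcdha  a
   10  eddfcdhae$egfghcdbf  f
   11  egfghcdbfeddfcdhae$  $
   12  fcdhae$egfghcdbfedd  d
   13  feddfcdhae$egfghcdb  b
   14  fghcdbfeddfcdhae$eg  g
   15  gfghcdbfeddfcdhae$e  e
   16  ghcdbfeddfcdhae$egf  f
   17  hae$egfghcdbfeddfcd  d
   18  hcdbfeddfcdhae$egfg  g

ehdhfcedcaf$dbgefdg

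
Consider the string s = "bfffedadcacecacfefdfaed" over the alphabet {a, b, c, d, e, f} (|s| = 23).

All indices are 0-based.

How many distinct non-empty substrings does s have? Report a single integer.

sorted suffixes:
  #0 SA[0]=9  'acecacfefdfaed'
  #1 SA[1]=13  'acfefdfaed'
  #2 SA[2]=6  'adcacecacfefdfaed'
  #3 SA[3]=20  'aed'
  #4 SA[4]=0  'bfffedadcacecacfefdfaed'
  #5 SA[5]=8  'cacecacfefdfaed'
  #6 SA[6]=12  'cacfefdfaed'
  #7 SA[7]=10  'cecacfefdfaed'
  #8 SA[8]=14  'cfefdfaed'
  #9 SA[9]=22  'd'
  #10 SA[10]=5  'dadcacecacfefdfaed'
  #11 SA[11]=7  'dcacecacfefdfaed'
  #12 SA[12]=18  'dfaed'
  #13 SA[13]=11  'ecacfefdfaed'
  #14 SA[14]=21  'ed'
  #15 SA[15]=4  'edadcacecacfefdfaed'
  #16 SA[16]=16  'efdfaed'
  #17 SA[17]=19  'faed'
  #18 SA[18]=17  'fdfaed'
  #19 SA[19]=3  'fedadcacecacfefdfaed'
  #20 SA[20]=15  'fefdfaed'
  #21 SA[21]=2  'ffedadcacecacfefdfaed'
  #22 SA[22]=1  'fffedadcacecacfefdfaed'

SA = [9, 13, 6, 20, 0, 8, 12, 10, 14, 22, 5, 7, 18, 11, 21, 4, 16, 19, 17, 3, 15, 2, 1]
rank  pair      lcp
   1  s[9:],s[13:]  2  'ac'
   2  s[13:],s[6:]  1  'a'
   3  s[6:],s[20:]  1  'a'
   4  s[20:],s[0:]  0  ''
   5  s[0:],s[8:]  0  ''
   6  s[8:],s[12:]  3  'cac'
   7  s[12:],s[10:]  1  'c'
   8  s[10:],s[14:]  1  'c'
   9  s[14:],s[22:]  0  ''
  10  s[22:],s[5:]  1  'd'
  11  s[5:],s[7:]  1  'd'
  12  s[7:],s[18:]  1  'd'
  13  s[18:],s[11:]  0  ''
  14  s[11:],s[21:]  1  'e'
  15  s[21:],s[4:]  2  'ed'
  16  s[4:],s[16:]  1  'e'
  17  s[16:],s[19:]  0  ''
  18  s[19:],s[17:]  1  'f'
  19  s[17:],s[3:]  1  'f'
  20  s[3:],s[15:]  2  'fe'
  21  s[15:],s[2:]  1  'f'
  22  s[2:],s[1:]  2  'ff'

n(n+1)/2 = 23·24/2 = 276
Σ LCP = 0 + 2 + 1 + 1 + 0 + 0 + 3 + 1 + 1 + 0 + 1 + 1 + 1 + 0 + 1 + 2 + 1 + 0 + 1 + 1 + 2 + 1 + 2 = 23
distinct = 276 − 23 = 253

253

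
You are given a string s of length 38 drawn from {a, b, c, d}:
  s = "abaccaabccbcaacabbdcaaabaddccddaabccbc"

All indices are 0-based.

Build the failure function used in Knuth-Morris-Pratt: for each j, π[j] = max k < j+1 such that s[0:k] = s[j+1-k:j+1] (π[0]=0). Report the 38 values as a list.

[0, 0, 1, 0, 0, 1, 1, 2, 0, 0, 0, 0, 1, 1, 0, 1, 2, 0, 0, 0, 1, 1, 1, 2, 3, 0, 0, 0, 0, 0, 0, 1, 1, 2, 0, 0, 0, 0]

π[0] = 0
j=1 s[j]='b': π[1]=0 (border '')
j=2 s[j]='a': π[2]=1 (border 'a')
j=3 s[j]='c': k: 1→0; π[3]=0 (border '')
j=4 s[j]='c': π[4]=0 (border '')
j=5 s[j]='a': π[5]=1 (border 'a')
j=6 s[j]='a': k: 1→0; π[6]=1 (border 'a')
j=7 s[j]='b': π[7]=2 (border 'ab')
j=8 s[j]='c': k: 2→0; π[8]=0 (border '')
j=9 s[j]='c': π[9]=0 (border '')
j=10 s[j]='b': π[10]=0 (border '')
j=11 s[j]='c': π[11]=0 (border '')
j=12 s[j]='a': π[12]=1 (border 'a')
j=13 s[j]='a': k: 1→0; π[13]=1 (border 'a')
j=14 s[j]='c': k: 1→0; π[14]=0 (border '')
j=15 s[j]='a': π[15]=1 (border 'a')
j=16 s[j]='b': π[16]=2 (border 'ab')
j=17 s[j]='b': k: 2→0; π[17]=0 (border '')
j=18 s[j]='d': π[18]=0 (border '')
j=19 s[j]='c': π[19]=0 (border '')
j=20 s[j]='a': π[20]=1 (border 'a')
j=21 s[j]='a': k: 1→0; π[21]=1 (border 'a')
j=22 s[j]='a': k: 1→0; π[22]=1 (border 'a')
j=23 s[j]='b': π[23]=2 (border 'ab')
j=24 s[j]='a': π[24]=3 (border 'aba')
j=25 s[j]='d': k: 3→1→0; π[25]=0 (border '')
j=26 s[j]='d': π[26]=0 (border '')
j=27 s[j]='c': π[27]=0 (border '')
j=28 s[j]='c': π[28]=0 (border '')
j=29 s[j]='d': π[29]=0 (border '')
j=30 s[j]='d': π[30]=0 (border '')
j=31 s[j]='a': π[31]=1 (border 'a')
j=32 s[j]='a': k: 1→0; π[32]=1 (border 'a')
j=33 s[j]='b': π[33]=2 (border 'ab')
j=34 s[j]='c': k: 2→0; π[34]=0 (border '')
j=35 s[j]='c': π[35]=0 (border '')
j=36 s[j]='b': π[36]=0 (border '')
j=37 s[j]='c': π[37]=0 (border '')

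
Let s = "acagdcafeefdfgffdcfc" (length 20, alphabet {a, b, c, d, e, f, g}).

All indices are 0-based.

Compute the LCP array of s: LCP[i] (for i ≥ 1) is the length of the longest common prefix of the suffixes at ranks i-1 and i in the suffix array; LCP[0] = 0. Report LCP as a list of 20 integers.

sorted suffixes:
  #0 SA[0]=0  'acagdcafeefdfgffdcfc'
  #1 SA[1]=6  'afeefdfgffdcfc'
  #2 SA[2]=2  'agdcafeefdfgffdcfc'
  #3 SA[3]=19  'c'
  #4 SA[4]=5  'cafeefdfgffdcfc'
  #5 SA[5]=1  'cagdcafeefdfgffdcfc'
  #6 SA[6]=17  'cfc'
  #7 SA[7]=4  'dcafeefdfgffdcfc'
  #8 SA[8]=16  'dcfc'
  #9 SA[9]=11  'dfgffdcfc'
  #10 SA[10]=8  'eefdfgffdcfc'
  #11 SA[11]=9  'efdfgffdcfc'
  #12 SA[12]=18  'fc'
  #13 SA[13]=15  'fdcfc'
  #14 SA[14]=10  'fdfgffdcfc'
  #15 SA[15]=7  'feefdfgffdcfc'
  #16 SA[16]=14  'ffdcfc'
  #17 SA[17]=12  'fgffdcfc'
  #18 SA[18]=3  'gdcafeefdfgffdcfc'
  #19 SA[19]=13  'gffdcfc'

SA = [0, 6, 2, 19, 5, 1, 17, 4, 16, 11, 8, 9, 18, 15, 10, 7, 14, 12, 3, 13]
i: (SA[i-1],SA[i]) lcp shared
  1: (0,6) 1 'a'
  2: (6,2) 1 'a'
  3: (2,19) 0 ''
  4: (19,5) 1 'c'
  5: (5,1) 2 'ca'
  6: (1,17) 1 'c'
  7: (17,4) 0 ''
  8: (4,16) 2 'dc'
  9: (16,11) 1 'd'
  10: (11,8) 0 ''
  11: (8,9) 1 'e'
  12: (9,18) 0 ''
  13: (18,15) 1 'f'
  14: (15,10) 2 'fd'
  15: (10,7) 1 'f'
  16: (7,14) 1 'f'
  17: (14,12) 1 'f'
  18: (12,3) 0 ''
  19: (3,13) 1 'g'

[0, 1, 1, 0, 1, 2, 1, 0, 2, 1, 0, 1, 0, 1, 2, 1, 1, 1, 0, 1]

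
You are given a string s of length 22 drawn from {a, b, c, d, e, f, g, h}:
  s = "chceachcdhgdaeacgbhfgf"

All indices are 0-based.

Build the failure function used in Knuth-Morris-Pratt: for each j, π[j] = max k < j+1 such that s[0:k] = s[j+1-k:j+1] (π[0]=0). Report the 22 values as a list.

π[0] = 0
j=1 s[j]='h': π[1]=0 (border '')
j=2 s[j]='c': π[2]=1 (border 'c')
j=3 s[j]='e': k: 1→0; π[3]=0 (border '')
j=4 s[j]='a': π[4]=0 (border '')
j=5 s[j]='c': π[5]=1 (border 'c')
j=6 s[j]='h': π[6]=2 (border 'ch')
j=7 s[j]='c': π[7]=3 (border 'chc')
j=8 s[j]='d': k: 3→1→0; π[8]=0 (border '')
j=9 s[j]='h': π[9]=0 (border '')
j=10 s[j]='g': π[10]=0 (border '')
j=11 s[j]='d': π[11]=0 (border '')
j=12 s[j]='a': π[12]=0 (border '')
j=13 s[j]='e': π[13]=0 (border '')
j=14 s[j]='a': π[14]=0 (border '')
j=15 s[j]='c': π[15]=1 (border 'c')
j=16 s[j]='g': k: 1→0; π[16]=0 (border '')
j=17 s[j]='b': π[17]=0 (border '')
j=18 s[j]='h': π[18]=0 (border '')
j=19 s[j]='f': π[19]=0 (border '')
j=20 s[j]='g': π[20]=0 (border '')
j=21 s[j]='f': π[21]=0 (border '')

[0, 0, 1, 0, 0, 1, 2, 3, 0, 0, 0, 0, 0, 0, 0, 1, 0, 0, 0, 0, 0, 0]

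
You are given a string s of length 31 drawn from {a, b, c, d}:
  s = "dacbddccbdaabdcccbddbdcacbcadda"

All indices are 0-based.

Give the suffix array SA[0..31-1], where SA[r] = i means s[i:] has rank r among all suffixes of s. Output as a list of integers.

[30, 10, 11, 23, 1, 27, 25, 8, 20, 12, 17, 3, 22, 26, 24, 7, 16, 2, 6, 15, 14, 29, 9, 0, 19, 21, 5, 13, 28, 18, 4]

sorted suffixes:
  #0 SA[0]=30  'a'
  #1 SA[1]=10  'aabdcccbddbdcacbcadda'
  #2 SA[2]=11  'abdcccbddbdcacbcadda'
  #3 SA[3]=23  'acbcadda'
  #4 SA[4]=1  'acbddccbdaabdcccbddbdcacbcadda'
  #5 SA[5]=27  'adda'
  #6 SA[6]=25  'bcadda'
  #7 SA[7]=8  'bdaabdcccbddbdcacbcadda'
  #8 SA[8]=20  'bdcacbcadda'
  #9 SA[9]=12  'bdcccbddbdcacbcadda'
  #10 SA[10]=17  'bddbdcacbcadda'
  #11 SA[11]=3  'bddccbdaabdcccbddbdcacbcadda'
  #12 SA[12]=22  'cacbcadda'
  #13 SA[13]=26  'cadda'
  #14 SA[14]=24  'cbcadda'
  #15 SA[15]=7  'cbdaabdcccbddbdcacbcadda'
  #16 SA[16]=16  'cbddbdcacbcadda'
  #17 SA[17]=2  'cbddccbdaabdcccbddbdcacbcadda'
  #18 SA[18]=6  'ccbdaabdcccbddbdcacbcadda'
  #19 SA[19]=15  'ccbddbdcacbcadda'
  #20 SA[20]=14  'cccbddbdcacbcadda'
  #21 SA[21]=29  'da'
  #22 SA[22]=9  'daabdcccbddbdcacbcadda'
  #23 SA[23]=0  'dacbddccbdaabdcccbddbdcacbcadda'
  #24 SA[24]=19  'dbdcacbcadda'
  #25 SA[25]=21  'dcacbcadda'
  #26 SA[26]=5  'dccbdaabdcccbddbdcacbcadda'
  #27 SA[27]=13  'dcccbddbdcacbcadda'
  #28 SA[28]=28  'dda'
  #29 SA[29]=18  'ddbdcacbcadda'
  #30 SA[30]=4  'ddccbdaabdcccbddbdcacbcadda'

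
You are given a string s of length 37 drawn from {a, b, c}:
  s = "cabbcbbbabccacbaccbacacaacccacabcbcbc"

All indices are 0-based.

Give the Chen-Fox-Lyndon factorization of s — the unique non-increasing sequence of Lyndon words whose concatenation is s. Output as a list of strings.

["c", "abbcbbbabccacbaccbacac", "aacccacabcbcbc"]

emit factor 1: 'c' (i=0, period=1)
emit factor 2: 'abbcbbbabccacbaccbacac' (i=1, period=22)
emit factor 3: 'aacccacabcbcbc' (i=23, period=14)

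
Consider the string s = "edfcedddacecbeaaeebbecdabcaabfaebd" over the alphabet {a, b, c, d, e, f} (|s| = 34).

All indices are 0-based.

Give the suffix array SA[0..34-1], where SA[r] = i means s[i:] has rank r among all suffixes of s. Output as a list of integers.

rank→(start, suffix):
  0 → (26, 'aabfaebd')
  1 → (14, 'aaeebbecdabcaabfaebd')
  2 → (23, 'abcaabfaebd')
  3 → (27, 'abfaebd')
  4 → (8, 'acecbeaaeebbecdabcaabfaebd')
  5 → (30, 'aebd')
  6 → (15, 'aeebbecdabcaabfaebd')
  7 → (18, 'bbecdabcaabfaebd')
  8 → (24, 'bcaabfaebd')
  9 → (32, 'bd')
  10 → (12, 'beaaeebbecdabcaabfaebd')
  11 → (19, 'becdabcaabfaebd')
  12 → (28, 'bfaebd')
  13 → (25, 'caabfaebd')
  14 → (11, 'cbeaaeebbecdabcaabfaebd')
  15 → (21, 'cdabcaabfaebd')
  16 → (9, 'cecbeaaeebbecdabcaabfaebd')
  17 → (3, 'cedddacecbeaaeebbecdabcaabfaebd')
  18 → (33, 'd')
  19 → (22, 'dabcaabfaebd')
  20 → (7, 'dacecbeaaeebbecdabcaabfaebd')
  21 → (6, 'ddacecbeaaeebbecdabcaabfaebd')
  22 → (5, 'dddacecbeaaeebbecdabcaabfaebd')
  23 → (1, 'dfcedddacecbeaaeebbecdabcaabfaebd')
  24 → (13, 'eaaeebbecdabcaabfaebd')
  25 → (17, 'ebbecdabcaabfaebd')
  26 → (31, 'ebd')
  27 → (10, 'ecbeaaeebbecdabcaabfaebd')
  28 → (20, 'ecdabcaabfaebd')
  29 → (4, 'edddacecbeaaeebbecdabcaabfaebd')
  30 → (0, 'edfcedddacecbeaaeebbecdabcaabfaebd')
  31 → (16, 'eebbecdabcaabfaebd')
  32 → (29, 'faebd')
  33 → (2, 'fcedddacecbeaaeebbecdabcaabfaebd')

[26, 14, 23, 27, 8, 30, 15, 18, 24, 32, 12, 19, 28, 25, 11, 21, 9, 3, 33, 22, 7, 6, 5, 1, 13, 17, 31, 10, 20, 4, 0, 16, 29, 2]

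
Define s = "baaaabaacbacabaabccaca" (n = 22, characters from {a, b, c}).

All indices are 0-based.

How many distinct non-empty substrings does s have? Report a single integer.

rank→(start, suffix):
  0 → (21, 'a')
  1 → (1, 'aaaabaacbacabaabccaca')
  2 → (2, 'aaabaacbacabaabccaca')
  3 → (3, 'aabaacbacabaabccaca')
  4 → (14, 'aabccaca')
  5 → (6, 'aacbacabaabccaca')
  6 → (12, 'abaabccaca')
  7 → (4, 'abaacbacabaabccaca')
  8 → (15, 'abccaca')
  9 → (19, 'aca')
  10 → (10, 'acabaabccaca')
  11 → (7, 'acbacabaabccaca')
  12 → (0, 'baaaabaacbacabaabccaca')
  13 → (13, 'baabccaca')
  14 → (5, 'baacbacabaabccaca')
  15 → (9, 'bacabaabccaca')
  16 → (16, 'bccaca')
  17 → (20, 'ca')
  18 → (11, 'cabaabccaca')
  19 → (18, 'caca')
  20 → (8, 'cbacabaabccaca')
  21 → (17, 'ccaca')

SA = [21, 1, 2, 3, 14, 6, 12, 4, 15, 19, 10, 7, 0, 13, 5, 9, 16, 20, 11, 18, 8, 17]
i: (SA[i-1],SA[i]) lcp shared
  1: (21,1) 1 'a'
  2: (1,2) 3 'aaa'
  3: (2,3) 2 'aa'
  4: (3,14) 3 'aab'
  5: (14,6) 2 'aa'
  6: (6,12) 1 'a'
  7: (12,4) 4 'abaa'
  8: (4,15) 2 'ab'
  9: (15,19) 1 'a'
  10: (19,10) 3 'aca'
  11: (10,7) 2 'ac'
  12: (7,0) 0 ''
  13: (0,13) 3 'baa'
  14: (13,5) 3 'baa'
  15: (5,9) 2 'ba'
  16: (9,16) 1 'b'
  17: (16,20) 0 ''
  18: (20,11) 2 'ca'
  19: (11,18) 2 'ca'
  20: (18,8) 1 'c'
  21: (8,17) 1 'c'

n(n+1)/2 = 22·23/2 = 253
Σ LCP = 0 + 1 + 3 + 2 + 3 + 2 + 1 + 4 + 2 + 1 + 3 + 2 + 0 + 3 + 3 + 2 + 1 + 0 + 2 + 2 + 1 + 1 = 39
distinct = 253 − 39 = 214

214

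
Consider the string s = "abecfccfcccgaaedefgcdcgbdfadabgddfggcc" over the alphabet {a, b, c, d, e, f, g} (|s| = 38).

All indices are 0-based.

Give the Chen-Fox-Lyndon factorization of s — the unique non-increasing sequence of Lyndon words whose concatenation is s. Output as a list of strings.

["abecfccfcccg", "aaedefgcdcgbdfadabgddfggcc"]

emit factor 1: 'abecfccfcccg' (i=0, period=12)
emit factor 2: 'aaedefgcdcgbdfadabgddfggcc' (i=12, period=26)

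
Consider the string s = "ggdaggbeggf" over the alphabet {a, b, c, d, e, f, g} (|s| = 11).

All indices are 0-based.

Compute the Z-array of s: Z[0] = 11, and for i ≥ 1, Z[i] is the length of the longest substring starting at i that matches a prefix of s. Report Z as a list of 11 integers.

Z[0]=11
i=1: fresh scan; Z[1]=1 extend→box=[1,2)
i=2: fresh scan; Z[2]=0
i=3: fresh scan; Z[3]=0
i=4: fresh scan; Z[4]=2 extend→box=[4,6)
i=5: min(r-i=1, Z[1]=1)=1; Z[5]=1
i=6: fresh scan; Z[6]=0
i=7: fresh scan; Z[7]=0
i=8: fresh scan; Z[8]=2 extend→box=[8,10)
i=9: min(r-i=1, Z[1]=1)=1; Z[9]=1
i=10: fresh scan; Z[10]=0

[11, 1, 0, 0, 2, 1, 0, 0, 2, 1, 0]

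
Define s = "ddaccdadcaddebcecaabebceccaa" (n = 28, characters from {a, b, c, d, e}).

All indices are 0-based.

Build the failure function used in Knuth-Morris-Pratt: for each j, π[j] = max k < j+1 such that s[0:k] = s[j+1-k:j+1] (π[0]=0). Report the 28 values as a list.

π[0] = 0
j=1 s[j]='d': π[1]=1 (border 'd')
j=2 s[j]='a': k: 1→0; π[2]=0 (border '')
j=3 s[j]='c': π[3]=0 (border '')
j=4 s[j]='c': π[4]=0 (border '')
j=5 s[j]='d': π[5]=1 (border 'd')
j=6 s[j]='a': k: 1→0; π[6]=0 (border '')
j=7 s[j]='d': π[7]=1 (border 'd')
j=8 s[j]='c': k: 1→0; π[8]=0 (border '')
j=9 s[j]='a': π[9]=0 (border '')
j=10 s[j]='d': π[10]=1 (border 'd')
j=11 s[j]='d': π[11]=2 (border 'dd')
j=12 s[j]='e': k: 2→1→0; π[12]=0 (border '')
j=13 s[j]='b': π[13]=0 (border '')
j=14 s[j]='c': π[14]=0 (border '')
j=15 s[j]='e': π[15]=0 (border '')
j=16 s[j]='c': π[16]=0 (border '')
j=17 s[j]='a': π[17]=0 (border '')
j=18 s[j]='a': π[18]=0 (border '')
j=19 s[j]='b': π[19]=0 (border '')
j=20 s[j]='e': π[20]=0 (border '')
j=21 s[j]='b': π[21]=0 (border '')
j=22 s[j]='c': π[22]=0 (border '')
j=23 s[j]='e': π[23]=0 (border '')
j=24 s[j]='c': π[24]=0 (border '')
j=25 s[j]='c': π[25]=0 (border '')
j=26 s[j]='a': π[26]=0 (border '')
j=27 s[j]='a': π[27]=0 (border '')

[0, 1, 0, 0, 0, 1, 0, 1, 0, 0, 1, 2, 0, 0, 0, 0, 0, 0, 0, 0, 0, 0, 0, 0, 0, 0, 0, 0]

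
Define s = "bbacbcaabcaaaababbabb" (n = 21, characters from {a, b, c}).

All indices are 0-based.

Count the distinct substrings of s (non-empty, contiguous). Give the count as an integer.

sorted suffixes:
  #0 SA[0]=10  'aaaababbabb'
  #1 SA[1]=11  'aaababbabb'
  #2 SA[2]=12  'aababbabb'
  #3 SA[3]=6  'aabcaaaababbabb'
  #4 SA[4]=13  'ababbabb'
  #5 SA[5]=18  'abb'
  #6 SA[6]=15  'abbabb'
  #7 SA[7]=7  'abcaaaababbabb'
  #8 SA[8]=2  'acbcaabcaaaababbabb'
  #9 SA[9]=20  'b'
  #10 SA[10]=17  'babb'
  #11 SA[11]=14  'babbabb'
  #12 SA[12]=1  'bacbcaabcaaaababbabb'
  #13 SA[13]=19  'bb'
  #14 SA[14]=16  'bbabb'
  #15 SA[15]=0  'bbacbcaabcaaaababbabb'
  #16 SA[16]=8  'bcaaaababbabb'
  #17 SA[17]=4  'bcaabcaaaababbabb'
  #18 SA[18]=9  'caaaababbabb'
  #19 SA[19]=5  'caabcaaaababbabb'
  #20 SA[20]=3  'cbcaabcaaaababbabb'

SA = [10, 11, 12, 6, 13, 18, 15, 7, 2, 20, 17, 14, 1, 19, 16, 0, 8, 4, 9, 5, 3]
rank  pair      lcp
   1  s[10:],s[11:]  3  'aaa'
   2  s[11:],s[12:]  2  'aa'
   3  s[12:],s[6:]  3  'aab'
   4  s[6:],s[13:]  1  'a'
   5  s[13:],s[18:]  2  'ab'
   6  s[18:],s[15:]  3  'abb'
   7  s[15:],s[7:]  2  'ab'
   8  s[7:],s[2:]  1  'a'
   9  s[2:],s[20:]  0  ''
  10  s[20:],s[17:]  1  'b'
  11  s[17:],s[14:]  4  'babb'
  12  s[14:],s[1:]  2  'ba'
  13  s[1:],s[19:]  1  'b'
  14  s[19:],s[16:]  2  'bb'
  15  s[16:],s[0:]  3  'bba'
  16  s[0:],s[8:]  1  'b'
  17  s[8:],s[4:]  4  'bcaa'
  18  s[4:],s[9:]  0  ''
  19  s[9:],s[5:]  3  'caa'
  20  s[5:],s[3:]  1  'c'

n(n+1)/2 = 21·22/2 = 231
Σ LCP = 0 + 3 + 2 + 3 + 1 + 2 + 3 + 2 + 1 + 0 + 1 + 4 + 2 + 1 + 2 + 3 + 1 + 4 + 0 + 3 + 1 = 39
distinct = 231 − 39 = 192

192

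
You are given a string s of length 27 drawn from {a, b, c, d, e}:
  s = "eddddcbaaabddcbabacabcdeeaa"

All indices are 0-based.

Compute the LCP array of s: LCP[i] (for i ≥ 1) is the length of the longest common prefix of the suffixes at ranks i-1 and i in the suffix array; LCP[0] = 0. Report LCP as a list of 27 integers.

sorted suffixes:
  #0 SA[0]=26  'a'
  #1 SA[1]=25  'aa'
  #2 SA[2]=7  'aaabddcbabacabcdeeaa'
  #3 SA[3]=8  'aabddcbabacabcdeeaa'
  #4 SA[4]=15  'abacabcdeeaa'
  #5 SA[5]=19  'abcdeeaa'
  #6 SA[6]=9  'abddcbabacabcdeeaa'
  #7 SA[7]=17  'acabcdeeaa'
  #8 SA[8]=6  'baaabddcbabacabcdeeaa'
  #9 SA[9]=14  'babacabcdeeaa'
  #10 SA[10]=16  'bacabcdeeaa'
  #11 SA[11]=20  'bcdeeaa'
  #12 SA[12]=10  'bddcbabacabcdeeaa'
  #13 SA[13]=18  'cabcdeeaa'
  #14 SA[14]=5  'cbaaabddcbabacabcdeeaa'
  #15 SA[15]=13  'cbabacabcdeeaa'
  #16 SA[16]=21  'cdeeaa'
  #17 SA[17]=4  'dcbaaabddcbabacabcdeeaa'
  #18 SA[18]=12  'dcbabacabcdeeaa'
  #19 SA[19]=3  'ddcbaaabddcbabacabcdeeaa'
  #20 SA[20]=11  'ddcbabacabcdeeaa'
  #21 SA[21]=2  'dddcbaaabddcbabacabcdeeaa'
  #22 SA[22]=1  'ddddcbaaabddcbabacabcdeeaa'
  #23 SA[23]=22  'deeaa'
  #24 SA[24]=24  'eaa'
  #25 SA[25]=0  'eddddcbaaabddcbabacabcdeeaa'
  #26 SA[26]=23  'eeaa'

SA = [26, 25, 7, 8, 15, 19, 9, 17, 6, 14, 16, 20, 10, 18, 5, 13, 21, 4, 12, 3, 11, 2, 1, 22, 24, 0, 23]
rank  pair      lcp
   1  s[26:],s[25:]  1  'a'
   2  s[25:],s[7:]  2  'aa'
   3  s[7:],s[8:]  2  'aa'
   4  s[8:],s[15:]  1  'a'
   5  s[15:],s[19:]  2  'ab'
   6  s[19:],s[9:]  2  'ab'
   7  s[9:],s[17:]  1  'a'
   8  s[17:],s[6:]  0  ''
   9  s[6:],s[14:]  2  'ba'
  10  s[14:],s[16:]  2  'ba'
  11  s[16:],s[20:]  1  'b'
  12  s[20:],s[10:]  1  'b'
  13  s[10:],s[18:]  0  ''
  14  s[18:],s[5:]  1  'c'
  15  s[5:],s[13:]  3  'cba'
  16  s[13:],s[21:]  1  'c'
  17  s[21:],s[4:]  0  ''
  18  s[4:],s[12:]  4  'dcba'
  19  s[12:],s[3:]  1  'd'
  20  s[3:],s[11:]  5  'ddcba'
  21  s[11:],s[2:]  2  'dd'
  22  s[2:],s[1:]  3  'ddd'
  23  s[1:],s[22:]  1  'd'
  24  s[22:],s[24:]  0  ''
  25  s[24:],s[0:]  1  'e'
  26  s[0:],s[23:]  1  'e'

[0, 1, 2, 2, 1, 2, 2, 1, 0, 2, 2, 1, 1, 0, 1, 3, 1, 0, 4, 1, 5, 2, 3, 1, 0, 1, 1]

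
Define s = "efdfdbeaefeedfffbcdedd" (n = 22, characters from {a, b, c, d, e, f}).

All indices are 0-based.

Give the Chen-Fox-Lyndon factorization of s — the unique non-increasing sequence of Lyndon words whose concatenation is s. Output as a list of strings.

["ef", "df", "d", "be", "aefeedfffbcdedd"]

emit factor 1: 'ef' (i=0, period=2)
emit factor 2: 'df' (i=2, period=2)
emit factor 3: 'd' (i=4, period=1)
emit factor 4: 'be' (i=5, period=2)
emit factor 5: 'aefeedfffbcdedd' (i=7, period=15)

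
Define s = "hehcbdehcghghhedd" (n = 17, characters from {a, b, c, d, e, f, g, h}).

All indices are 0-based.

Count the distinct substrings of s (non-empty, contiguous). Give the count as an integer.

rank→(start, suffix):
  0 → (4, 'bdehcghghhedd')
  1 → (3, 'cbdehcghghhedd')
  2 → (8, 'cghghhedd')
  3 → (16, 'd')
  4 → (15, 'dd')
  5 → (5, 'dehcghghhedd')
  6 → (14, 'edd')
  7 → (1, 'ehcbdehcghghhedd')
  8 → (6, 'ehcghghhedd')
  9 → (9, 'ghghhedd')
  10 → (11, 'ghhedd')
  11 → (2, 'hcbdehcghghhedd')
  12 → (7, 'hcghghhedd')
  13 → (13, 'hedd')
  14 → (0, 'hehcbdehcghghhedd')
  15 → (10, 'hghhedd')
  16 → (12, 'hhedd')

SA = [4, 3, 8, 16, 15, 5, 14, 1, 6, 9, 11, 2, 7, 13, 0, 10, 12]
i: (SA[i-1],SA[i]) lcp shared
  1: (4,3) 0 ''
  2: (3,8) 1 'c'
  3: (8,16) 0 ''
  4: (16,15) 1 'd'
  5: (15,5) 1 'd'
  6: (5,14) 0 ''
  7: (14,1) 1 'e'
  8: (1,6) 3 'ehc'
  9: (6,9) 0 ''
  10: (9,11) 2 'gh'
  11: (11,2) 0 ''
  12: (2,7) 2 'hc'
  13: (7,13) 1 'h'
  14: (13,0) 2 'he'
  15: (0,10) 1 'h'
  16: (10,12) 1 'h'

n(n+1)/2 = 17·18/2 = 153
Σ LCP = 0 + 0 + 1 + 0 + 1 + 1 + 0 + 1 + 3 + 0 + 2 + 0 + 2 + 1 + 2 + 1 + 1 = 16
distinct = 153 − 16 = 137

137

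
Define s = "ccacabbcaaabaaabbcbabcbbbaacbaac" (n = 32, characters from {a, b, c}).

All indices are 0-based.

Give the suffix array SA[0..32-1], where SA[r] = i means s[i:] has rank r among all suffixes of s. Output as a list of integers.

sorted suffixes:
  #0 SA[0]=8  'aaabaaabbcbabcbbbaacbaac'
  #1 SA[1]=12  'aaabbcbabcbbbaacbaac'
  #2 SA[2]=9  'aabaaabbcbabcbbbaacbaac'
  #3 SA[3]=13  'aabbcbabcbbbaacbaac'
  #4 SA[4]=29  'aac'
  #5 SA[5]=25  'aacbaac'
  #6 SA[6]=10  'abaaabbcbabcbbbaacbaac'
  #7 SA[7]=4  'abbcaaabaaabbcbabcbbbaacbaac'
  #8 SA[8]=14  'abbcbabcbbbaacbaac'
  #9 SA[9]=19  'abcbbbaacbaac'
  #10 SA[10]=30  'ac'
  #11 SA[11]=2  'acabbcaaabaaabbcbabcbbbaacbaac'
  #12 SA[12]=26  'acbaac'
  #13 SA[13]=11  'baaabbcbabcbbbaacbaac'
  #14 SA[14]=28  'baac'
  #15 SA[15]=24  'baacbaac'
  #16 SA[16]=18  'babcbbbaacbaac'
  #17 SA[17]=23  'bbaacbaac'
  #18 SA[18]=22  'bbbaacbaac'
  #19 SA[19]=5  'bbcaaabaaabbcbabcbbbaacbaac'
  #20 SA[20]=15  'bbcbabcbbbaacbaac'
  #21 SA[21]=6  'bcaaabaaabbcbabcbbbaacbaac'
  #22 SA[22]=16  'bcbabcbbbaacbaac'
  #23 SA[23]=20  'bcbbbaacbaac'
  #24 SA[24]=31  'c'
  #25 SA[25]=7  'caaabaaabbcbabcbbbaacbaac'
  #26 SA[26]=3  'cabbcaaabaaabbcbabcbbbaacbaac'
  #27 SA[27]=1  'cacabbcaaabaaabbcbabcbbbaacbaac'
  #28 SA[28]=27  'cbaac'
  #29 SA[29]=17  'cbabcbbbaacbaac'
  #30 SA[30]=21  'cbbbaacbaac'
  #31 SA[31]=0  'ccacabbcaaabaaabbcbabcbbbaacbaac'

[8, 12, 9, 13, 29, 25, 10, 4, 14, 19, 30, 2, 26, 11, 28, 24, 18, 23, 22, 5, 15, 6, 16, 20, 31, 7, 3, 1, 27, 17, 21, 0]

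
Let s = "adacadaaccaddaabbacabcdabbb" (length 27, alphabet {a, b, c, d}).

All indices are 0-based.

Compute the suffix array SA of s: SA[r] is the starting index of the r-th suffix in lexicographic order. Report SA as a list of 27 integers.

[13, 6, 14, 23, 19, 17, 2, 7, 4, 0, 10, 26, 16, 25, 15, 24, 20, 18, 3, 9, 8, 21, 12, 5, 22, 1, 11]

rank→(start, suffix):
  0 → (13, 'aabbacabcdabbb')
  1 → (6, 'aaccaddaabbacabcdabbb')
  2 → (14, 'abbacabcdabbb')
  3 → (23, 'abbb')
  4 → (19, 'abcdabbb')
  5 → (17, 'acabcdabbb')
  6 → (2, 'acadaaccaddaabbacabcdabbb')
  7 → (7, 'accaddaabbacabcdabbb')
  8 → (4, 'adaaccaddaabbacabcdabbb')
  9 → (0, 'adacadaaccaddaabbacabcdabbb')
  10 → (10, 'addaabbacabcdabbb')
  11 → (26, 'b')
  12 → (16, 'bacabcdabbb')
  13 → (25, 'bb')
  14 → (15, 'bbacabcdabbb')
  15 → (24, 'bbb')
  16 → (20, 'bcdabbb')
  17 → (18, 'cabcdabbb')
  18 → (3, 'cadaaccaddaabbacabcdabbb')
  19 → (9, 'caddaabbacabcdabbb')
  20 → (8, 'ccaddaabbacabcdabbb')
  21 → (21, 'cdabbb')
  22 → (12, 'daabbacabcdabbb')
  23 → (5, 'daaccaddaabbacabcdabbb')
  24 → (22, 'dabbb')
  25 → (1, 'dacadaaccaddaabbacabcdabbb')
  26 → (11, 'ddaabbacabcdabbb')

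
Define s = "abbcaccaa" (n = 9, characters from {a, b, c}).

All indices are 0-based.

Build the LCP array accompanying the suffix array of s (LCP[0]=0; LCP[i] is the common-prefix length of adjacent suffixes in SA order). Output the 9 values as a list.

rank | idx | suffix
   0 |   8 | a
   1 |   7 | aa
   2 |   0 | abbcaccaa
   3 |   4 | accaa
   4 |   1 | bbcaccaa
   5 |   2 | bcaccaa
   6 |   6 | caa
   7 |   3 | caccaa
   8 |   5 | ccaa

SA = [8, 7, 0, 4, 1, 2, 6, 3, 5]
[i] adj suffixes → lcp
  [1] 8/7 → 1 ('a')
  [2] 7/0 → 1 ('a')
  [3] 0/4 → 1 ('a')
  [4] 4/1 → 0 ('')
  [5] 1/2 → 1 ('b')
  [6] 2/6 → 0 ('')
  [7] 6/3 → 2 ('ca')
  [8] 3/5 → 1 ('c')

[0, 1, 1, 1, 0, 1, 0, 2, 1]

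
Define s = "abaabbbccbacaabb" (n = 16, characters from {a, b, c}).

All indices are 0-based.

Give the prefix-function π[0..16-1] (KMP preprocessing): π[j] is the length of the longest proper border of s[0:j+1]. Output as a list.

π[0] = 0
j=1 s[j]='b': π[1]=0 (border '')
j=2 s[j]='a': π[2]=1 (border 'a')
j=3 s[j]='a': k: 1→0; π[3]=1 (border 'a')
j=4 s[j]='b': π[4]=2 (border 'ab')
j=5 s[j]='b': k: 2→0; π[5]=0 (border '')
j=6 s[j]='b': π[6]=0 (border '')
j=7 s[j]='c': π[7]=0 (border '')
j=8 s[j]='c': π[8]=0 (border '')
j=9 s[j]='b': π[9]=0 (border '')
j=10 s[j]='a': π[10]=1 (border 'a')
j=11 s[j]='c': k: 1→0; π[11]=0 (border '')
j=12 s[j]='a': π[12]=1 (border 'a')
j=13 s[j]='a': k: 1→0; π[13]=1 (border 'a')
j=14 s[j]='b': π[14]=2 (border 'ab')
j=15 s[j]='b': k: 2→0; π[15]=0 (border '')

[0, 0, 1, 1, 2, 0, 0, 0, 0, 0, 1, 0, 1, 1, 2, 0]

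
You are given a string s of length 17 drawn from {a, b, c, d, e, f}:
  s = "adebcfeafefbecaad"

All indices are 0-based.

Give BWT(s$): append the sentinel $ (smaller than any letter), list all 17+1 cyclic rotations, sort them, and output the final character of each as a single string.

rank  rotation            last
    0  $adebcfeafefbecaad  d
    1  aad$adebcfeafefbec  c
    2  ad$adebcfeafefbeca  a
    3  adebcfeafefbecaad$  $
    4  afefbecaad$adebcfe  e
    5  bcfeafefbecaad$ade  e
    6  becaad$adebcfeafef  f
    7  caad$adebcfeafefbe  e
    8  cfeafefbecaad$adeb  b
    9  d$adebcfeafefbecaa  a
   10  debcfeafefbecaad$a  a
   11  eafefbecaad$adebcf  f
   12  ebcfeafefbecaad$ad  d
   13  ecaad$adebcfeafefb  b
   14  efbecaad$adebcfeaf  f
   15  fbecaad$adebcfeafe  e
   16  feafefbecaad$adebc  c
   17  fefbecaad$adebcfea  a

dca$eefebaafdbfeca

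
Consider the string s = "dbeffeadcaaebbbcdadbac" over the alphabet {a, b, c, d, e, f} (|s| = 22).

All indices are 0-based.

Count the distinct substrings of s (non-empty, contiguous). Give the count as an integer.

rank | idx | suffix
   0 |   9 | aaebbbcdadbac
   1 |  20 | ac
   2 |  17 | adbac
   3 |   6 | adcaaebbbcdadbac
   4 |  10 | aebbbcdadbac
   5 |  19 | bac
   6 |  12 | bbbcdadbac
   7 |  13 | bbcdadbac
   8 |  14 | bcdadbac
   9 |   1 | beffeadcaaebbbcdadbac
  10 |  21 | c
  11 |   8 | caaebbbcdadbac
  12 |  15 | cdadbac
  13 |  16 | dadbac
  14 |  18 | dbac
  15 |   0 | dbeffeadcaaebbbcdadbac
  16 |   7 | dcaaebbbcdadbac
  17 |   5 | eadcaaebbbcdadbac
  18 |  11 | ebbbcdadbac
  19 |   2 | effeadcaaebbbcdadbac
  20 |   4 | feadcaaebbbcdadbac
  21 |   3 | ffeadcaaebbbcdadbac

SA = [9, 20, 17, 6, 10, 19, 12, 13, 14, 1, 21, 8, 15, 16, 18, 0, 7, 5, 11, 2, 4, 3]
i: (SA[i-1],SA[i]) lcp shared
  1: (9,20) 1 'a'
  2: (20,17) 1 'a'
  3: (17,6) 2 'ad'
  4: (6,10) 1 'a'
  5: (10,19) 0 ''
  6: (19,12) 1 'b'
  7: (12,13) 2 'bb'
  8: (13,14) 1 'b'
  9: (14,1) 1 'b'
  10: (1,21) 0 ''
  11: (21,8) 1 'c'
  12: (8,15) 1 'c'
  13: (15,16) 0 ''
  14: (16,18) 1 'd'
  15: (18,0) 2 'db'
  16: (0,7) 1 'd'
  17: (7,5) 0 ''
  18: (5,11) 1 'e'
  19: (11,2) 1 'e'
  20: (2,4) 0 ''
  21: (4,3) 1 'f'

n(n+1)/2 = 22·23/2 = 253
Σ LCP = 0 + 1 + 1 + 2 + 1 + 0 + 1 + 2 + 1 + 1 + 0 + 1 + 1 + 0 + 1 + 2 + 1 + 0 + 1 + 1 + 0 + 1 = 19
distinct = 253 − 19 = 234

234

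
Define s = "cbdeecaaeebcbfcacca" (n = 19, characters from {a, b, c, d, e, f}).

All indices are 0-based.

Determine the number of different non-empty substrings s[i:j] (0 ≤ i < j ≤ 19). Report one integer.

sorted suffixes:
  #0 SA[0]=18  'a'
  #1 SA[1]=6  'aaeebcbfcacca'
  #2 SA[2]=15  'acca'
  #3 SA[3]=7  'aeebcbfcacca'
  #4 SA[4]=10  'bcbfcacca'
  #5 SA[5]=1  'bdeecaaeebcbfcacca'
  #6 SA[6]=12  'bfcacca'
  #7 SA[7]=17  'ca'
  #8 SA[8]=5  'caaeebcbfcacca'
  #9 SA[9]=14  'cacca'
  #10 SA[10]=0  'cbdeecaaeebcbfcacca'
  #11 SA[11]=11  'cbfcacca'
  #12 SA[12]=16  'cca'
  #13 SA[13]=2  'deecaaeebcbfcacca'
  #14 SA[14]=9  'ebcbfcacca'
  #15 SA[15]=4  'ecaaeebcbfcacca'
  #16 SA[16]=8  'eebcbfcacca'
  #17 SA[17]=3  'eecaaeebcbfcacca'
  #18 SA[18]=13  'fcacca'

SA = [18, 6, 15, 7, 10, 1, 12, 17, 5, 14, 0, 11, 16, 2, 9, 4, 8, 3, 13]
[i] adj suffixes → lcp
  [1] 18/6 → 1 ('a')
  [2] 6/15 → 1 ('a')
  [3] 15/7 → 1 ('a')
  [4] 7/10 → 0 ('')
  [5] 10/1 → 1 ('b')
  [6] 1/12 → 1 ('b')
  [7] 12/17 → 0 ('')
  [8] 17/5 → 2 ('ca')
  [9] 5/14 → 2 ('ca')
  [10] 14/0 → 1 ('c')
  [11] 0/11 → 2 ('cb')
  [12] 11/16 → 1 ('c')
  [13] 16/2 → 0 ('')
  [14] 2/9 → 0 ('')
  [15] 9/4 → 1 ('e')
  [16] 4/8 → 1 ('e')
  [17] 8/3 → 2 ('ee')
  [18] 3/13 → 0 ('')

n(n+1)/2 = 19·20/2 = 190
Σ LCP = 0 + 1 + 1 + 1 + 0 + 1 + 1 + 0 + 2 + 2 + 1 + 2 + 1 + 0 + 0 + 1 + 1 + 2 + 0 = 17
distinct = 190 − 17 = 173

173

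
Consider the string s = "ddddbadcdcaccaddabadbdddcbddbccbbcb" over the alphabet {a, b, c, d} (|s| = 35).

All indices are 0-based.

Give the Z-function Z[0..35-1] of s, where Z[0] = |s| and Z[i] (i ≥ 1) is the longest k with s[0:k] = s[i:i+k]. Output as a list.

[35, 3, 2, 1, 0, 0, 1, 0, 1, 0, 0, 0, 0, 0, 2, 1, 0, 0, 0, 1, 0, 3, 2, 1, 0, 0, 2, 1, 0, 0, 0, 0, 0, 0, 0]

Z[0]=35
i=1: outside box; Z[1]=3 extend→box=[1,4)
i=2: min(r-i=2, Z[1]=3)=2; Z[2]=2
i=3: min(r-i=1, Z[2]=2)=1; Z[3]=1
i=4: outside box; Z[4]=0
i=5: outside box; Z[5]=0
i=6: outside box; Z[6]=1 extend→box=[6,7)
i=7: outside box; Z[7]=0
i=8: outside box; Z[8]=1 extend→box=[8,9)
i=9: outside box; Z[9]=0
i=10: outside box; Z[10]=0
i=11: outside box; Z[11]=0
i=12: outside box; Z[12]=0
i=13: outside box; Z[13]=0
i=14: outside box; Z[14]=2 extend→box=[14,16)
i=15: min(r-i=1, Z[1]=3)=1; Z[15]=1
i=16: outside box; Z[16]=0
i=17: outside box; Z[17]=0
i=18: outside box; Z[18]=0
i=19: outside box; Z[19]=1 extend→box=[19,20)
i=20: outside box; Z[20]=0
i=21: outside box; Z[21]=3 extend→box=[21,24)
i=22: min(r-i=2, Z[1]=3)=2; Z[22]=2
i=23: min(r-i=1, Z[2]=2)=1; Z[23]=1
i=24: outside box; Z[24]=0
i=25: outside box; Z[25]=0
i=26: outside box; Z[26]=2 extend→box=[26,28)
i=27: min(r-i=1, Z[1]=3)=1; Z[27]=1
i=28: outside box; Z[28]=0
i=29: outside box; Z[29]=0
i=30: outside box; Z[30]=0
i=31: outside box; Z[31]=0
i=32: outside box; Z[32]=0
i=33: outside box; Z[33]=0
i=34: outside box; Z[34]=0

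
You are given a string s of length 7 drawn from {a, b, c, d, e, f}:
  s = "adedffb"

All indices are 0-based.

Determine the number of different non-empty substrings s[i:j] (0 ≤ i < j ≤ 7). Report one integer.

26

sorted suffixes:
  #0 SA[0]=0  'adedffb'
  #1 SA[1]=6  'b'
  #2 SA[2]=1  'dedffb'
  #3 SA[3]=3  'dffb'
  #4 SA[4]=2  'edffb'
  #5 SA[5]=5  'fb'
  #6 SA[6]=4  'ffb'

SA = [0, 6, 1, 3, 2, 5, 4]
i: (SA[i-1],SA[i]) lcp shared
  1: (0,6) 0 ''
  2: (6,1) 0 ''
  3: (1,3) 1 'd'
  4: (3,2) 0 ''
  5: (2,5) 0 ''
  6: (5,4) 1 'f'

n(n+1)/2 = 7·8/2 = 28
Σ LCP = 0 + 0 + 0 + 1 + 0 + 0 + 1 = 2
distinct = 28 − 2 = 26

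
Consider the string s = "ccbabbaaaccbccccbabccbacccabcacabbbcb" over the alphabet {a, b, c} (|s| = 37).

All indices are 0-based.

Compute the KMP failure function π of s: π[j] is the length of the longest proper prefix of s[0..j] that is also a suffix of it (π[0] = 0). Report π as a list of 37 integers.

[0, 1, 0, 0, 0, 0, 0, 0, 0, 1, 2, 3, 1, 2, 2, 2, 3, 4, 5, 1, 2, 3, 4, 1, 2, 2, 0, 0, 1, 0, 1, 0, 0, 0, 0, 1, 0]

π[0] = 0
j=1 s[j]='c': π[1]=1 (border 'c')
j=2 s[j]='b': k: 1→0; π[2]=0 (border '')
j=3 s[j]='a': π[3]=0 (border '')
j=4 s[j]='b': π[4]=0 (border '')
j=5 s[j]='b': π[5]=0 (border '')
j=6 s[j]='a': π[6]=0 (border '')
j=7 s[j]='a': π[7]=0 (border '')
j=8 s[j]='a': π[8]=0 (border '')
j=9 s[j]='c': π[9]=1 (border 'c')
j=10 s[j]='c': π[10]=2 (border 'cc')
j=11 s[j]='b': π[11]=3 (border 'ccb')
j=12 s[j]='c': k: 3→0; π[12]=1 (border 'c')
j=13 s[j]='c': π[13]=2 (border 'cc')
j=14 s[j]='c': k: 2→1; π[14]=2 (border 'cc')
j=15 s[j]='c': k: 2→1; π[15]=2 (border 'cc')
j=16 s[j]='b': π[16]=3 (border 'ccb')
j=17 s[j]='a': π[17]=4 (border 'ccba')
j=18 s[j]='b': π[18]=5 (border 'ccbab')
j=19 s[j]='c': k: 5→0; π[19]=1 (border 'c')
j=20 s[j]='c': π[20]=2 (border 'cc')
j=21 s[j]='b': π[21]=3 (border 'ccb')
j=22 s[j]='a': π[22]=4 (border 'ccba')
j=23 s[j]='c': k: 4→0; π[23]=1 (border 'c')
j=24 s[j]='c': π[24]=2 (border 'cc')
j=25 s[j]='c': k: 2→1; π[25]=2 (border 'cc')
j=26 s[j]='a': k: 2→1→0; π[26]=0 (border '')
j=27 s[j]='b': π[27]=0 (border '')
j=28 s[j]='c': π[28]=1 (border 'c')
j=29 s[j]='a': k: 1→0; π[29]=0 (border '')
j=30 s[j]='c': π[30]=1 (border 'c')
j=31 s[j]='a': k: 1→0; π[31]=0 (border '')
j=32 s[j]='b': π[32]=0 (border '')
j=33 s[j]='b': π[33]=0 (border '')
j=34 s[j]='b': π[34]=0 (border '')
j=35 s[j]='c': π[35]=1 (border 'c')
j=36 s[j]='b': k: 1→0; π[36]=0 (border '')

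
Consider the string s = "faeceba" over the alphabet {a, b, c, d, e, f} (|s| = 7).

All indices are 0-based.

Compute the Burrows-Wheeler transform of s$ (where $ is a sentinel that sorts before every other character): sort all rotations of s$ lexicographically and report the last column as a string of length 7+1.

rank  rotation  last
    0  $faeceba  a
    1  a$faeceb  b
    2  aeceba$f  f
    3  ba$faece  e
    4  ceba$fae  e
    5  eba$faec  c
    6  eceba$fa  a
    7  faeceba$  $

abfeeca$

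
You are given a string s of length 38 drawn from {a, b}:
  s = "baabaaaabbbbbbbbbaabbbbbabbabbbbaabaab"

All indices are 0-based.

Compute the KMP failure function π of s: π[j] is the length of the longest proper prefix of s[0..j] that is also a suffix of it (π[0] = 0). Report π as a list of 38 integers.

[0, 0, 0, 1, 2, 3, 0, 0, 1, 1, 1, 1, 1, 1, 1, 1, 1, 2, 3, 4, 1, 1, 1, 1, 2, 1, 1, 2, 1, 1, 1, 1, 2, 3, 4, 5, 6, 4]

π[0] = 0
j=1 s[j]='a': π[1]=0 (border '')
j=2 s[j]='a': π[2]=0 (border '')
j=3 s[j]='b': π[3]=1 (border 'b')
j=4 s[j]='a': π[4]=2 (border 'ba')
j=5 s[j]='a': π[5]=3 (border 'baa')
j=6 s[j]='a': k: 3→0; π[6]=0 (border '')
j=7 s[j]='a': π[7]=0 (border '')
j=8 s[j]='b': π[8]=1 (border 'b')
j=9 s[j]='b': k: 1→0; π[9]=1 (border 'b')
j=10 s[j]='b': k: 1→0; π[10]=1 (border 'b')
j=11 s[j]='b': k: 1→0; π[11]=1 (border 'b')
j=12 s[j]='b': k: 1→0; π[12]=1 (border 'b')
j=13 s[j]='b': k: 1→0; π[13]=1 (border 'b')
j=14 s[j]='b': k: 1→0; π[14]=1 (border 'b')
j=15 s[j]='b': k: 1→0; π[15]=1 (border 'b')
j=16 s[j]='b': k: 1→0; π[16]=1 (border 'b')
j=17 s[j]='a': π[17]=2 (border 'ba')
j=18 s[j]='a': π[18]=3 (border 'baa')
j=19 s[j]='b': π[19]=4 (border 'baab')
j=20 s[j]='b': k: 4→1→0; π[20]=1 (border 'b')
j=21 s[j]='b': k: 1→0; π[21]=1 (border 'b')
j=22 s[j]='b': k: 1→0; π[22]=1 (border 'b')
j=23 s[j]='b': k: 1→0; π[23]=1 (border 'b')
j=24 s[j]='a': π[24]=2 (border 'ba')
j=25 s[j]='b': k: 2→0; π[25]=1 (border 'b')
j=26 s[j]='b': k: 1→0; π[26]=1 (border 'b')
j=27 s[j]='a': π[27]=2 (border 'ba')
j=28 s[j]='b': k: 2→0; π[28]=1 (border 'b')
j=29 s[j]='b': k: 1→0; π[29]=1 (border 'b')
j=30 s[j]='b': k: 1→0; π[30]=1 (border 'b')
j=31 s[j]='b': k: 1→0; π[31]=1 (border 'b')
j=32 s[j]='a': π[32]=2 (border 'ba')
j=33 s[j]='a': π[33]=3 (border 'baa')
j=34 s[j]='b': π[34]=4 (border 'baab')
j=35 s[j]='a': π[35]=5 (border 'baaba')
j=36 s[j]='a': π[36]=6 (border 'baabaa')
j=37 s[j]='b': k: 6→3; π[37]=4 (border 'baab')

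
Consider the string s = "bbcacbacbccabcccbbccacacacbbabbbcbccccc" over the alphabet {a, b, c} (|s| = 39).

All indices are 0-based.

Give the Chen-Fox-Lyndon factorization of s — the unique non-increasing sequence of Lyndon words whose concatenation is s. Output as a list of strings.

["bbc", "acbacbcc", "abcccbbccacacacbb", "abbbcbccccc"]

emit factor 1: 'bbc' (i=0, period=3)
emit factor 2: 'acbacbcc' (i=3, period=8)
emit factor 3: 'abcccbbccacacacbb' (i=11, period=17)
emit factor 4: 'abbbcbccccc' (i=28, period=11)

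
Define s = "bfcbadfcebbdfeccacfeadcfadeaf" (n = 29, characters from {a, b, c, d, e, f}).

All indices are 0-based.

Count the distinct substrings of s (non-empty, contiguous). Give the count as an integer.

rank | idx | suffix
   0 |  16 | acfeadcfadeaf
   1 |  20 | adcfadeaf
   2 |  24 | adeaf
   3 |   4 | adfcebbdfeccacfeadcfadeaf
   4 |  27 | af
   5 |   3 | badfcebbdfeccacfeadcfadeaf
   6 |   9 | bbdfeccacfeadcfadeaf
   7 |  10 | bdfeccacfeadcfadeaf
   8 |   0 | bfcbadfcebbdfeccacfeadcfadeaf
   9 |  15 | cacfeadcfadeaf
  10 |   2 | cbadfcebbdfeccacfeadcfadeaf
  11 |  14 | ccacfeadcfadeaf
  12 |   7 | cebbdfeccacfeadcfadeaf
  13 |  22 | cfadeaf
  14 |  17 | cfeadcfadeaf
  15 |  21 | dcfadeaf
  16 |  25 | deaf
  17 |   5 | dfcebbdfeccacfeadcfadeaf
  18 |  11 | dfeccacfeadcfadeaf
  19 |  19 | eadcfadeaf
  20 |  26 | eaf
  21 |   8 | ebbdfeccacfeadcfadeaf
  22 |  13 | eccacfeadcfadeaf
  23 |  28 | f
  24 |  23 | fadeaf
  25 |   1 | fcbadfcebbdfeccacfeadcfadeaf
  26 |   6 | fcebbdfeccacfeadcfadeaf
  27 |  18 | feadcfadeaf
  28 |  12 | feccacfeadcfadeaf

SA = [16, 20, 24, 4, 27, 3, 9, 10, 0, 15, 2, 14, 7, 22, 17, 21, 25, 5, 11, 19, 26, 8, 13, 28, 23, 1, 6, 18, 12]
i: (SA[i-1],SA[i]) lcp shared
  1: (16,20) 1 'a'
  2: (20,24) 2 'ad'
  3: (24,4) 2 'ad'
  4: (4,27) 1 'a'
  5: (27,3) 0 ''
  6: (3,9) 1 'b'
  7: (9,10) 1 'b'
  8: (10,0) 1 'b'
  9: (0,15) 0 ''
  10: (15,2) 1 'c'
  11: (2,14) 1 'c'
  12: (14,7) 1 'c'
  13: (7,22) 1 'c'
  14: (22,17) 2 'cf'
  15: (17,21) 0 ''
  16: (21,25) 1 'd'
  17: (25,5) 1 'd'
  18: (5,11) 2 'df'
  19: (11,19) 0 ''
  20: (19,26) 2 'ea'
  21: (26,8) 1 'e'
  22: (8,13) 1 'e'
  23: (13,28) 0 ''
  24: (28,23) 1 'f'
  25: (23,1) 1 'f'
  26: (1,6) 2 'fc'
  27: (6,18) 1 'f'
  28: (18,12) 2 'fe'

n(n+1)/2 = 29·30/2 = 435
Σ LCP = 0 + 1 + 2 + 2 + 1 + 0 + 1 + 1 + 1 + 0 + 1 + 1 + 1 + 1 + 2 + 0 + 1 + 1 + 2 + 0 + 2 + 1 + 1 + 0 + 1 + 1 + 2 + 1 + 2 = 30
distinct = 435 − 30 = 405

405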